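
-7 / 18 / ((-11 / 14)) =49 / 99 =0.49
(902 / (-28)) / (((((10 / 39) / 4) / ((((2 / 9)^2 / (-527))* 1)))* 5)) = 23452 / 2490075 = 0.01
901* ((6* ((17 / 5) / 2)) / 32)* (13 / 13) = 45951 / 160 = 287.19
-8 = -8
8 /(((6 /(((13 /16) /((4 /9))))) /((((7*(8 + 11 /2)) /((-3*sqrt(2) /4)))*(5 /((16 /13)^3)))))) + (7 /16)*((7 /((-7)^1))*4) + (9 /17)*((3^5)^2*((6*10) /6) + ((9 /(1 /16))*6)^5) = 17332899292667185 /68-26990145*sqrt(2) /65536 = 254895577832758.53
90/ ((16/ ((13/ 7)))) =585/ 56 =10.45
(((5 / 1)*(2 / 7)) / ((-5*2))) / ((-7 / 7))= 1 / 7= 0.14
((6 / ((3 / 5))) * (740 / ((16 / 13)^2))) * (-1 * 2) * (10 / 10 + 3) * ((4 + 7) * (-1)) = 1719575 / 4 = 429893.75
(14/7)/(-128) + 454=29055/64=453.98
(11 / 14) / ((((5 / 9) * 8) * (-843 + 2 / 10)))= -99 / 471968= -0.00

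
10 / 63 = 0.16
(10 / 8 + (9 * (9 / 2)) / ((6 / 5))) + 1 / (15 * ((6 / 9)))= 351 / 10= 35.10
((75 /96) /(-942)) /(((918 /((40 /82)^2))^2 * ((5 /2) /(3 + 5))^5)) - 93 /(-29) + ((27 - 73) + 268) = 1831307983966749821 /8131669199118819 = 225.21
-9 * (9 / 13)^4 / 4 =-59049 / 114244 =-0.52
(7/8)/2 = 7/16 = 0.44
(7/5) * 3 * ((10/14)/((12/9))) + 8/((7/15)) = 19.39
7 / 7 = 1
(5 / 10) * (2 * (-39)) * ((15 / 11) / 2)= -585 / 22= -26.59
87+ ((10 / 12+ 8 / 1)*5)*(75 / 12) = 8713 / 24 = 363.04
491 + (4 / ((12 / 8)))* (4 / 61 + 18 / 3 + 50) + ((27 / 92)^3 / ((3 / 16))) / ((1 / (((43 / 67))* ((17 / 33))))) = 640.55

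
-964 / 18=-482 / 9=-53.56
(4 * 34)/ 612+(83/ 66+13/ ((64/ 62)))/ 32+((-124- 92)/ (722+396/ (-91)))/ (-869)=171398367931/ 261508211712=0.66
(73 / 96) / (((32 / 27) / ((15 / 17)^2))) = 147825 / 295936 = 0.50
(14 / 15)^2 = 196 / 225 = 0.87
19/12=1.58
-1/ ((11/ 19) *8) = -19/ 88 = -0.22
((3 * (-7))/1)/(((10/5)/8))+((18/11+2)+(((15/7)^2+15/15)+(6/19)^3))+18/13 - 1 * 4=-3717792956/48061013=-77.36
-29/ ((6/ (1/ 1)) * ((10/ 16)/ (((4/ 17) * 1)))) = -464/ 255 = -1.82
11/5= 2.20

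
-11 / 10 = -1.10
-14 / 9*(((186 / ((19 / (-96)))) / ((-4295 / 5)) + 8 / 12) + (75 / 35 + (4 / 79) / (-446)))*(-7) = 329971083022 / 7763230539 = 42.50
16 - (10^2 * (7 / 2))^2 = -122484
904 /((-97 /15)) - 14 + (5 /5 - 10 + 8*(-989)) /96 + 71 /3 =-660027 /3104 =-212.64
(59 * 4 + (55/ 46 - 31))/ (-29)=-9485/ 1334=-7.11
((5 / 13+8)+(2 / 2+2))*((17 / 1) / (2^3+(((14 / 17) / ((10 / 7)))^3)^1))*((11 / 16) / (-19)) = -4249130875 / 4970281212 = -0.85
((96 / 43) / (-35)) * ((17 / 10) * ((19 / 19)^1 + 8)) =-7344 / 7525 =-0.98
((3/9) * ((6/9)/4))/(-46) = -0.00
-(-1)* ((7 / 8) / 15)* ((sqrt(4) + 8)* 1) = 7 / 12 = 0.58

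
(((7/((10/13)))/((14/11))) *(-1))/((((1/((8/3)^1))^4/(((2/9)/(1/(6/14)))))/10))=-344.34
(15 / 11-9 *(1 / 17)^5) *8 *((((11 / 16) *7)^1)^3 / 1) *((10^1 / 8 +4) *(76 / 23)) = 88171096534983 / 4180059008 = 21093.27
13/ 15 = 0.87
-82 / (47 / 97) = -7954 / 47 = -169.23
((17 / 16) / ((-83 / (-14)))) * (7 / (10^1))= 833 / 6640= 0.13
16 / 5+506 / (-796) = 5103 / 1990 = 2.56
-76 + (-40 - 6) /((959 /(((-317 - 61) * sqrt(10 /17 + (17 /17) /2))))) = -76 + 1242 * sqrt(1258) /2329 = -57.09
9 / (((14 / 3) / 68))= 918 / 7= 131.14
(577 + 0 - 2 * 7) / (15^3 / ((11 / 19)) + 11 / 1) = 6193 / 64246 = 0.10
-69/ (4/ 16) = -276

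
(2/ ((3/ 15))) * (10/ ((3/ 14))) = 1400/ 3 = 466.67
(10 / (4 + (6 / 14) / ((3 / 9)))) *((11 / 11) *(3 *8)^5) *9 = 5016453120 / 37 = 135579814.05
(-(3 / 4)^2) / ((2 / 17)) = -153 / 32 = -4.78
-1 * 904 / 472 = -113 / 59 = -1.92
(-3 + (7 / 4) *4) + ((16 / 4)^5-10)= 1018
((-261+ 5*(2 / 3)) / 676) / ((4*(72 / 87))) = -22417 / 194688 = -0.12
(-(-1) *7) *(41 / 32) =287 / 32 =8.97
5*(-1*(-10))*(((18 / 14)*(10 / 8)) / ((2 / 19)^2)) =406125 / 56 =7252.23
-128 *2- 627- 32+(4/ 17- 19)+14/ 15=-237872/ 255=-932.83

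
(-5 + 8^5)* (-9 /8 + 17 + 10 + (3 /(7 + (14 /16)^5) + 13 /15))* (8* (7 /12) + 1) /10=503891.28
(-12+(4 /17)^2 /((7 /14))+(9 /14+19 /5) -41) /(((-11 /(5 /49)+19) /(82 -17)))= 35.46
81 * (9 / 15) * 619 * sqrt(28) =300834 * sqrt(7) / 5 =159186.39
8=8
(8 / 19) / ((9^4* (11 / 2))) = 16 / 1371249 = 0.00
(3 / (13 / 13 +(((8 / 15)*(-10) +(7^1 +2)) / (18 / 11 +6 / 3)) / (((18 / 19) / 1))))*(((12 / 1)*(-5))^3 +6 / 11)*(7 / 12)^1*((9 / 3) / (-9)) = 427678920 / 7007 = 61035.95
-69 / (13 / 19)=-1311 / 13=-100.85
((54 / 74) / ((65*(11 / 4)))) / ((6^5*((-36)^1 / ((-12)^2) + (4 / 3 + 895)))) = 0.00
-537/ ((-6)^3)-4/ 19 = 3113/ 1368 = 2.28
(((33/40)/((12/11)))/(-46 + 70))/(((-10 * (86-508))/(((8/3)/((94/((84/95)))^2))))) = 5929/3365234780000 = 0.00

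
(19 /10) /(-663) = -19 /6630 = -0.00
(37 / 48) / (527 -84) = 37 / 21264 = 0.00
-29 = -29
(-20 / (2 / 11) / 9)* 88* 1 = -9680 / 9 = -1075.56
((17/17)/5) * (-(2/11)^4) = -16/73205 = -0.00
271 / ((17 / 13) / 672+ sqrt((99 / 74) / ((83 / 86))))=-123597775392 / 324883544353+ 62046286848 * sqrt(1452583) / 324883544353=229.79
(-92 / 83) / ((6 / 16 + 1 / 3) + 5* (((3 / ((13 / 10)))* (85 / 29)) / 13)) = -10821408 / 32313311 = -0.33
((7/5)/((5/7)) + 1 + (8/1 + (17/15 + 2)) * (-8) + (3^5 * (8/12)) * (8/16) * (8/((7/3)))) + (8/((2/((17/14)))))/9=302632/1575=192.15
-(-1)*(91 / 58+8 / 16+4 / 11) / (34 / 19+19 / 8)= 117952 / 201927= 0.58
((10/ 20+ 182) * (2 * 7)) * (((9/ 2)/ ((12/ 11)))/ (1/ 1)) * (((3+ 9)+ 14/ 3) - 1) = 1320935/ 8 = 165116.88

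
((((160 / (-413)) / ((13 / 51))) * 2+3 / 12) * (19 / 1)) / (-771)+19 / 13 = 25338457 / 16557996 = 1.53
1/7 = 0.14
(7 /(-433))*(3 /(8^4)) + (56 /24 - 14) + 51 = 39.33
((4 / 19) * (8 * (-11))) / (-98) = 176 / 931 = 0.19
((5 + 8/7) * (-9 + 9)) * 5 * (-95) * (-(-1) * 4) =0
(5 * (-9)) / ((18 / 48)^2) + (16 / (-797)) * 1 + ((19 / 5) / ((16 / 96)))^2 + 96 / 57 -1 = 75905853 / 378575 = 200.50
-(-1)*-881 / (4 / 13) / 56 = -11453 / 224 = -51.13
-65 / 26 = -5 / 2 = -2.50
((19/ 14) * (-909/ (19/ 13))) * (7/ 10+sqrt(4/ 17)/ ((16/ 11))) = -11817/ 20 - 129987 * sqrt(17)/ 1904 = -872.34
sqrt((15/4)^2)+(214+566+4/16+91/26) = 1575/2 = 787.50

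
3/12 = 1/4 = 0.25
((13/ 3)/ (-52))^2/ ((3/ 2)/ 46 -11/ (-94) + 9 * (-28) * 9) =-1081/ 353022660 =-0.00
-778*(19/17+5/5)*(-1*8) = 224064/17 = 13180.24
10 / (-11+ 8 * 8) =10 / 53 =0.19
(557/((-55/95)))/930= -10583/10230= -1.03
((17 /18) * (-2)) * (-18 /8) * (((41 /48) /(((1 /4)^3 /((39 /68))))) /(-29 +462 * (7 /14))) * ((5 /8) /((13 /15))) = 3075 /6464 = 0.48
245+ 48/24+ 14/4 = 501/2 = 250.50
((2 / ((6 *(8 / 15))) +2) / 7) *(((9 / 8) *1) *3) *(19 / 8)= 3.01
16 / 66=8 / 33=0.24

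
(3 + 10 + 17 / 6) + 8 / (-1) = 47 / 6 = 7.83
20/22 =10/11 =0.91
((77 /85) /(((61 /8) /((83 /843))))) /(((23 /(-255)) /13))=-664664 /394243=-1.69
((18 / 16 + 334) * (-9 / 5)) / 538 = -24129 / 21520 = -1.12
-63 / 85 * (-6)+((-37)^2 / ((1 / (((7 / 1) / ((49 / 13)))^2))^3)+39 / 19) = 10672995917968 / 190003135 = 56172.74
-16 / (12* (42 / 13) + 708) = -52 / 2427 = -0.02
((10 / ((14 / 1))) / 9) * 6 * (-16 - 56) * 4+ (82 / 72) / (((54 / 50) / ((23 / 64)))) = -59554655 / 435456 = -136.76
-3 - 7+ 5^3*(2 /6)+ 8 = 119 /3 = 39.67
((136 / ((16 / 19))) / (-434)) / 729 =-323 / 632772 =-0.00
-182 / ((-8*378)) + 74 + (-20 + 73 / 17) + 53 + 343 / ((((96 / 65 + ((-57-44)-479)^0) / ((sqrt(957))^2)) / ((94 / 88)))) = 11964945409 / 84456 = 141670.76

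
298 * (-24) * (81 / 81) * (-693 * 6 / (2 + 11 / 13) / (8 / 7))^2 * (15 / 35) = -6856816089123 / 1369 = -5008631182.70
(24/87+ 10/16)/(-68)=-209/15776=-0.01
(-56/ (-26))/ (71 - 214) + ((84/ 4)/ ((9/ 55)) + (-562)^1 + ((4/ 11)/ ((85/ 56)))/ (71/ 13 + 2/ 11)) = -55296858787/ 127518105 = -433.64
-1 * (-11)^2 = -121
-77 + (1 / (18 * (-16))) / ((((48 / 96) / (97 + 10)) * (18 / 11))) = -200761 / 2592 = -77.45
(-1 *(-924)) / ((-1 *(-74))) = 12.49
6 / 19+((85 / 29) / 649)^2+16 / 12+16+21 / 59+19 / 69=2829784849601 / 154798527917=18.28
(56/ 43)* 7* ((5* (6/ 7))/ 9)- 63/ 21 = 173/ 129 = 1.34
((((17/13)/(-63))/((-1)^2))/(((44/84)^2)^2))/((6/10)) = -87465/190333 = -0.46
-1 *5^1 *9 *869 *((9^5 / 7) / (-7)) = 2309111145 / 49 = 47124717.24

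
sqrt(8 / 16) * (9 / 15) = 3 * sqrt(2) / 10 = 0.42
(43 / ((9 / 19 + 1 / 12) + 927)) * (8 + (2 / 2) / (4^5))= 20081043 / 54139648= 0.37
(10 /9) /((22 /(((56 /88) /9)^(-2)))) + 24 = 34.10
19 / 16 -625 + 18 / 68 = -169605 / 272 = -623.55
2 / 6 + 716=2149 / 3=716.33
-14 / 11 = -1.27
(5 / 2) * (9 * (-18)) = -405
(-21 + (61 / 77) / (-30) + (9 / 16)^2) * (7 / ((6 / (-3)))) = 6123533 / 84480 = 72.49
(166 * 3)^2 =248004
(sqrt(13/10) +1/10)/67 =1/670 +sqrt(130)/670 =0.02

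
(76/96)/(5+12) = 19/408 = 0.05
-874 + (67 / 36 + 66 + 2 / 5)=-805.74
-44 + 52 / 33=-1400 / 33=-42.42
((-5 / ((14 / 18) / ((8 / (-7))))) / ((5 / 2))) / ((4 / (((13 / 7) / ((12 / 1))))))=39 / 343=0.11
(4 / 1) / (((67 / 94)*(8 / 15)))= 10.52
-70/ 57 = -1.23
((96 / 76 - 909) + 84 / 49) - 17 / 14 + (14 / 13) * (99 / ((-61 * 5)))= -136746043 / 150670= -907.59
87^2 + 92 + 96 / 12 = 7669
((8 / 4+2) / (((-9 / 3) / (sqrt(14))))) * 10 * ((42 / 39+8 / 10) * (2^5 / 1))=-31232 * sqrt(14) / 39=-2996.40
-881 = -881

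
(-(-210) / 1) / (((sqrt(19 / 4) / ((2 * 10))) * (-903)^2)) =400 * sqrt(19) / 737751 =0.00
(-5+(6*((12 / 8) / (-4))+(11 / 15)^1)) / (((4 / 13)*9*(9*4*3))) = -5083 / 233280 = -0.02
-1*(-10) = 10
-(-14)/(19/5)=70/19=3.68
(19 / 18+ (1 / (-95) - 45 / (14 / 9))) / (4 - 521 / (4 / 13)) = 667532 / 40440645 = 0.02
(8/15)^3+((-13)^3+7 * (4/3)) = -7382863/3375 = -2187.51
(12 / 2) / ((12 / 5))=5 / 2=2.50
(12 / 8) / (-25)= -3 / 50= -0.06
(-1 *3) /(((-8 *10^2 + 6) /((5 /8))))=15 /6352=0.00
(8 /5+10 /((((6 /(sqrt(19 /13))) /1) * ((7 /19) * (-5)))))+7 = 43 /5 - 19 * sqrt(247) /273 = 7.51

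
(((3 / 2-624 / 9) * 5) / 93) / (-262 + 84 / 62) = 407 / 29088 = 0.01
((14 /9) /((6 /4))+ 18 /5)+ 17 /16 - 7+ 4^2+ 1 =33911 /2160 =15.70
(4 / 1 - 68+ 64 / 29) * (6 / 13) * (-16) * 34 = 5849088 / 377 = 15514.82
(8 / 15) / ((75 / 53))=424 / 1125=0.38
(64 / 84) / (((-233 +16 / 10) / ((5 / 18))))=-200 / 218673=-0.00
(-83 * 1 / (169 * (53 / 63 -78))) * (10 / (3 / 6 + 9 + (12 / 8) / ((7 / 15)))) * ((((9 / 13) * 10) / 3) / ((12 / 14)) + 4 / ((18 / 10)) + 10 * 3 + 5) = 189928900 / 950485913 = 0.20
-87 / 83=-1.05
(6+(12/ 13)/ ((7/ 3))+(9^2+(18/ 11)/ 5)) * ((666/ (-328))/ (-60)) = 48734883/ 16416400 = 2.97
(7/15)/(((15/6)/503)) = 7042/75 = 93.89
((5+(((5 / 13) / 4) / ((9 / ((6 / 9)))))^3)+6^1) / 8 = 3805432613 / 2767587264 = 1.38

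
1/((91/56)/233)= 1864/13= 143.38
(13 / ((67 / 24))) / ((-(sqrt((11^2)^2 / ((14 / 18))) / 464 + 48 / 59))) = -147958300672 / 22434622437 + 20325475456* sqrt(7) / 22434622437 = -4.20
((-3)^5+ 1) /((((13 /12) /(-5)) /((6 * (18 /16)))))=7539.23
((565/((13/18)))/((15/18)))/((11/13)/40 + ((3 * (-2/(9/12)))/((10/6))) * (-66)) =488160/164747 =2.96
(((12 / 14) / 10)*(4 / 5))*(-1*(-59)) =708 / 175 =4.05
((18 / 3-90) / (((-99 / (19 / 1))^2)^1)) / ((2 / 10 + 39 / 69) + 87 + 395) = -30590 / 4773087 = -0.01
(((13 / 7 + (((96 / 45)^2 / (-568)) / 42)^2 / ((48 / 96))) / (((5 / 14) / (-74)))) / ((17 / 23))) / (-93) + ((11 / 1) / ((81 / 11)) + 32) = 4968323461442443 / 127093739259375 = 39.09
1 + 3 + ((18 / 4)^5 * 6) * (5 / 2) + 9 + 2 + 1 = 886247 / 32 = 27695.22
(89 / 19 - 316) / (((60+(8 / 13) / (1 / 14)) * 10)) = -15379 / 33896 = -0.45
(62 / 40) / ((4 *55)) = 0.01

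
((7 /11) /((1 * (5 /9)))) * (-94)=-5922 /55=-107.67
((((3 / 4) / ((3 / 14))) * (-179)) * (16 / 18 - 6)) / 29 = 28819 / 261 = 110.42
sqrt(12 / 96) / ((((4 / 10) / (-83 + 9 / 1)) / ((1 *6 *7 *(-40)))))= 77700 *sqrt(2)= 109884.39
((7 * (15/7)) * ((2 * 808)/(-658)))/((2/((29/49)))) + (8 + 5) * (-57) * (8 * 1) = -95741028/16121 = -5938.90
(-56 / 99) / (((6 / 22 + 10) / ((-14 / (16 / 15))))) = 245 / 339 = 0.72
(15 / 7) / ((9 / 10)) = 50 / 21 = 2.38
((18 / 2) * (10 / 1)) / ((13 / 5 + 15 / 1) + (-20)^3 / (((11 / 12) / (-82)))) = 2475 / 19680484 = 0.00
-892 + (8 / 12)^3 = -24076 / 27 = -891.70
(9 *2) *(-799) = -14382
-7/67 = -0.10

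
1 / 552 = 0.00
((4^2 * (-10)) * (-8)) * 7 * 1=8960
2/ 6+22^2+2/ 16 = 11627/ 24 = 484.46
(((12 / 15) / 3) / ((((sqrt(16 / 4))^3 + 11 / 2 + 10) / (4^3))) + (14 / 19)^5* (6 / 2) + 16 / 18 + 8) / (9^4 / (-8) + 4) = -430131540352 / 34192042534665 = -0.01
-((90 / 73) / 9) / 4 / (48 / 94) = -235 / 3504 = -0.07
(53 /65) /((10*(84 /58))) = 1537 /27300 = 0.06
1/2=0.50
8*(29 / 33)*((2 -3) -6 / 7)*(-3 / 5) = 3016 / 385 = 7.83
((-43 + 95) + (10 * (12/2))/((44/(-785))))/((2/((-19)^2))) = -4044283/22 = -183831.05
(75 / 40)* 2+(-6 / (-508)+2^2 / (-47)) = 87785 / 23876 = 3.68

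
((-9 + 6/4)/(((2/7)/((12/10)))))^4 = 15752961/16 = 984560.06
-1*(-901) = 901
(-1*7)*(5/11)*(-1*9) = 315/11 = 28.64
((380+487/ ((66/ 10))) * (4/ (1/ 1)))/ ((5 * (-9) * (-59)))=11980/ 17523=0.68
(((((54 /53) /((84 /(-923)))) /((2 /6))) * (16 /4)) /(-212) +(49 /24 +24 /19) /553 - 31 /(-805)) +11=951294597301 /81459089880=11.68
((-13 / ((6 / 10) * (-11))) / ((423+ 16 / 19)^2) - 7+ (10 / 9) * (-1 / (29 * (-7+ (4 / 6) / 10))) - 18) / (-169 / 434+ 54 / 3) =-1.42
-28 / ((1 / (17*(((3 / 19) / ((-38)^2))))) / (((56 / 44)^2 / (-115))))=69972 / 95442985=0.00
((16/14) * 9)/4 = 18/7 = 2.57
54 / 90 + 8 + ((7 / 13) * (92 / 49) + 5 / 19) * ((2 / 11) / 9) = 7382383 / 855855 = 8.63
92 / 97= 0.95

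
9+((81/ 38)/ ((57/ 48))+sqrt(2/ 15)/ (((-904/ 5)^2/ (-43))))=3897/ 361 - 215*sqrt(30)/ 2451648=10.79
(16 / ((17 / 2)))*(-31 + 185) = 289.88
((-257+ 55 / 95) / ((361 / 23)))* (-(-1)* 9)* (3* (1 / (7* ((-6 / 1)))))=72036 / 6859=10.50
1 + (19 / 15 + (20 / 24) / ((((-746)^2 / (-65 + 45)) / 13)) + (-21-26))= -62237581 / 1391290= -44.73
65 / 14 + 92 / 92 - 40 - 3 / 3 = -495 / 14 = -35.36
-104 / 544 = -13 / 68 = -0.19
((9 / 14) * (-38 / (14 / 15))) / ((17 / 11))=-28215 / 1666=-16.94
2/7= 0.29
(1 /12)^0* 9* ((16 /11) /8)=18 /11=1.64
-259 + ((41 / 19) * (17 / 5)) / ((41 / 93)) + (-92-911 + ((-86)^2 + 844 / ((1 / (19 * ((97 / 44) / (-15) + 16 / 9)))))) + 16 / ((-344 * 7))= 91444668538 / 2830905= 32302.27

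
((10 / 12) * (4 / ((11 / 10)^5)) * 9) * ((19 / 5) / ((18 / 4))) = 7600000 / 483153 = 15.73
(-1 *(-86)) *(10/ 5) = 172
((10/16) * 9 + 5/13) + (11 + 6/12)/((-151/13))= 78827/15704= 5.02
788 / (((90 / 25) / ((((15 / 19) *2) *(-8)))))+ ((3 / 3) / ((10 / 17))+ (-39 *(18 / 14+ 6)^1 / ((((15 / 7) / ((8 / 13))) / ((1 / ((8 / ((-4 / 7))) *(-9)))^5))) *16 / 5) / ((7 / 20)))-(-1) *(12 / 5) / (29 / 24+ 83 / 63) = -81427821964527733 / 29478673448910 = -2762.26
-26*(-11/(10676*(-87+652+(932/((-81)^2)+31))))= 938223/20878455344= 0.00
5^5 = 3125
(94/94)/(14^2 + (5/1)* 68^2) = 1/23316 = 0.00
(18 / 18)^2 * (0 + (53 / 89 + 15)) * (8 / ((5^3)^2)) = 11104 / 1390625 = 0.01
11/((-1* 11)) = -1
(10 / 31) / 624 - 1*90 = -870475 / 9672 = -90.00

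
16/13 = 1.23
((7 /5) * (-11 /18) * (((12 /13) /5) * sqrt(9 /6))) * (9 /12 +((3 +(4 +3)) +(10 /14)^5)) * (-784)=10782948 * sqrt(6) /15925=1658.57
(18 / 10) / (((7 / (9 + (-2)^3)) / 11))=99 / 35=2.83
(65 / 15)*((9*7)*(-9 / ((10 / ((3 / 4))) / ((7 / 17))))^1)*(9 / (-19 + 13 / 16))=309582 / 8245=37.55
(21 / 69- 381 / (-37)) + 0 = 9022 / 851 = 10.60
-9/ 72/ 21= -1/ 168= -0.01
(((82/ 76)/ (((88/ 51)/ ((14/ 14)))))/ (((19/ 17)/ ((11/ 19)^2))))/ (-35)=-391017/ 72979760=-0.01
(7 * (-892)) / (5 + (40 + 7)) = -120.08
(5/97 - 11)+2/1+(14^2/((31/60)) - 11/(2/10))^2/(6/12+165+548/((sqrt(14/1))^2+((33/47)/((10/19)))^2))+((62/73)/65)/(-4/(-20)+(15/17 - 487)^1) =2634190869404669569114424/5100254599713624185601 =516.48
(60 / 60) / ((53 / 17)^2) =289 / 2809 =0.10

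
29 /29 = 1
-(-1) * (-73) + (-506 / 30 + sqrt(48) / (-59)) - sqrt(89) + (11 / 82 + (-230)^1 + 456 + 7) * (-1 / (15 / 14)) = -63029 / 205 - sqrt(89) - 4 * sqrt(3) / 59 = -317.01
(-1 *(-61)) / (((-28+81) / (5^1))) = 305 / 53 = 5.75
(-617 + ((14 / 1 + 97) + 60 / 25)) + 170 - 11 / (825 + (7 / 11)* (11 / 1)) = -1387831 / 4160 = -333.61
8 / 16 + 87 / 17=191 / 34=5.62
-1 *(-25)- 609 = -584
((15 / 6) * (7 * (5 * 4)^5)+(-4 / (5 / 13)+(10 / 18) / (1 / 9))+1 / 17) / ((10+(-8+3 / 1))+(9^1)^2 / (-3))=-2379999773 / 935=-2545454.30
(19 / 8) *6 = 57 / 4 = 14.25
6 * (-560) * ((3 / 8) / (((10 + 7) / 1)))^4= -8505 / 10690688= -0.00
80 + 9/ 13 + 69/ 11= 86.97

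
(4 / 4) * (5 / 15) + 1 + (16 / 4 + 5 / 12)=23 / 4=5.75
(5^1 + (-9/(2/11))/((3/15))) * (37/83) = -17945/166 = -108.10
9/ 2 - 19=-29/ 2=-14.50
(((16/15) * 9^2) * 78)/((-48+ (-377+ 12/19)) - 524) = -640224/90095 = -7.11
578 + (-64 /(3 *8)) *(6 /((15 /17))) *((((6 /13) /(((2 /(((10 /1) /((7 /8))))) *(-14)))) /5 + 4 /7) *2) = 1067566 /1911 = 558.64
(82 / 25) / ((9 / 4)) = 328 / 225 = 1.46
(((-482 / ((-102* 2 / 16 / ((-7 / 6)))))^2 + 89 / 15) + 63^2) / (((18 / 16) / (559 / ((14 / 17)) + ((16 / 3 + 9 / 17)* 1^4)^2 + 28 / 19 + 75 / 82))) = 11251712461477637824 / 2988141925293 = 3765454.50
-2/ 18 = -1/ 9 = -0.11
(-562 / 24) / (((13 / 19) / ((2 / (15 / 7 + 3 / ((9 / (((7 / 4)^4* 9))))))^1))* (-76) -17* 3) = 62944 / 2253267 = 0.03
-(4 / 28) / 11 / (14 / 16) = -8 / 539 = -0.01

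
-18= -18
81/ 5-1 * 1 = 76/ 5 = 15.20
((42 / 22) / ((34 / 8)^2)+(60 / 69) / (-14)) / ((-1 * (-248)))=11153 / 63465556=0.00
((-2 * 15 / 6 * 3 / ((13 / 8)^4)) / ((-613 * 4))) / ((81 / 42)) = 71680 / 157571037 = 0.00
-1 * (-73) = 73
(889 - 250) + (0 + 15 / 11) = 7044 / 11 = 640.36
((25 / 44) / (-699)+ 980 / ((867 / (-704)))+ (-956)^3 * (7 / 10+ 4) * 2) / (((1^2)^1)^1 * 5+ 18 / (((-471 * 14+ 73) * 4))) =-2380200116084050128053 / 1448845113210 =-1642825788.89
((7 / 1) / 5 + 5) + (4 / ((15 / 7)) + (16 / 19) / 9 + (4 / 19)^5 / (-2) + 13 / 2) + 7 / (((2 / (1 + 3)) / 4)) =70.86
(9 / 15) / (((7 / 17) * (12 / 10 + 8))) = 51 / 322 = 0.16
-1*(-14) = 14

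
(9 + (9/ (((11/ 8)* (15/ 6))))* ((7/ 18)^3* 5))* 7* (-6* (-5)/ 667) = 609350/ 198099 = 3.08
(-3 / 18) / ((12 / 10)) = -5 / 36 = -0.14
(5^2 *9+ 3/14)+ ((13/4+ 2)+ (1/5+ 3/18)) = 96949/420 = 230.83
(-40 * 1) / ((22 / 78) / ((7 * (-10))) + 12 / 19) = -2074800 / 32551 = -63.74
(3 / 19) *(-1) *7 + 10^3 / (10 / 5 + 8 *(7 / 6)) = 28143 / 323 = 87.13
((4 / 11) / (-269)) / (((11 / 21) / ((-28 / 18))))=392 / 97647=0.00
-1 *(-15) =15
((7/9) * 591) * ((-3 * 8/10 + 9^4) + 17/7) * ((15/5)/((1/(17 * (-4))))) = -3076203856/5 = -615240771.20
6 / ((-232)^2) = 3 / 26912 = 0.00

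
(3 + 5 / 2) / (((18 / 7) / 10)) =385 / 18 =21.39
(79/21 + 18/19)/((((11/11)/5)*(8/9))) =28185/1064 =26.49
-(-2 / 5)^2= -4 / 25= -0.16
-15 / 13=-1.15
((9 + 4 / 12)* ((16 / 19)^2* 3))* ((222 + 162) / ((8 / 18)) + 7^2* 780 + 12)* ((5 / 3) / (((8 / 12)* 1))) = 700600320 / 361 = 1940721.11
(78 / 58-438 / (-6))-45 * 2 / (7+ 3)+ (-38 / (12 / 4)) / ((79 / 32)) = 413851 / 6873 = 60.21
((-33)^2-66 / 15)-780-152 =763 / 5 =152.60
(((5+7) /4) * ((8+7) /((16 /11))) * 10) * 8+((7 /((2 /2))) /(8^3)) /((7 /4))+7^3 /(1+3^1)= 327777 /128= 2560.76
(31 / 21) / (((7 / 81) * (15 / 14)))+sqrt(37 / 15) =sqrt(555) / 15+558 / 35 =17.51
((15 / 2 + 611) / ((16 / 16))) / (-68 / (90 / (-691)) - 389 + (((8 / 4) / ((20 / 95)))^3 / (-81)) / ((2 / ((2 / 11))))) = 22043340 / 4708993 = 4.68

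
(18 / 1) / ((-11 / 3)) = -54 / 11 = -4.91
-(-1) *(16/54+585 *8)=126368/27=4680.30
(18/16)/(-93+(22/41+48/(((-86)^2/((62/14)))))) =-4775967/392413288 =-0.01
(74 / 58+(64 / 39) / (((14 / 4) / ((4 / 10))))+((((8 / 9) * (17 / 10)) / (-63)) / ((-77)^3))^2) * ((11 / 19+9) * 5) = 1848362741599938490786 / 26371451361707370765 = 70.09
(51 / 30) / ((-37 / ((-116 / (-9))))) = -0.59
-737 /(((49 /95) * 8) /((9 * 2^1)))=-630135 /196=-3214.97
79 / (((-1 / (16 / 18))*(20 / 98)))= -15484 / 45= -344.09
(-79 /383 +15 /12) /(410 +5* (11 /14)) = 11193 /4438970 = 0.00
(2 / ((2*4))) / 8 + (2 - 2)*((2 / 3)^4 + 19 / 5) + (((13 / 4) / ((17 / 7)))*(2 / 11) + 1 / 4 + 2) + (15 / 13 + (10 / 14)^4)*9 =2848738631 / 186778592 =15.25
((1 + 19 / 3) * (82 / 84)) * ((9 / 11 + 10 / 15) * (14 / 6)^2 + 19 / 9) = 72.99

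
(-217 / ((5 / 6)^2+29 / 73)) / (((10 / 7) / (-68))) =135725688 / 14345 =9461.53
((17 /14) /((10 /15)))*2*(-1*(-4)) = 102 /7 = 14.57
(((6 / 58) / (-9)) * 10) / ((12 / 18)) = -5 / 29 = -0.17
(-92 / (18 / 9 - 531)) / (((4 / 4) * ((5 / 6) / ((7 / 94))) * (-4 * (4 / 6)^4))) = -1701 / 86480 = -0.02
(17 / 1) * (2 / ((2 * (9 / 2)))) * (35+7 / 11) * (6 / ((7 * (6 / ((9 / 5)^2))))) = 17136 / 275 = 62.31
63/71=0.89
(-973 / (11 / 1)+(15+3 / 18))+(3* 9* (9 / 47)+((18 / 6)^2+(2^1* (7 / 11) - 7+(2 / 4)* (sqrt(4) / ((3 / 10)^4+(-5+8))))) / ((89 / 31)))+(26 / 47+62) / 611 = -10265137813559 / 153762821706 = -66.76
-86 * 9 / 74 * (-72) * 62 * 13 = 22458384 / 37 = 606983.35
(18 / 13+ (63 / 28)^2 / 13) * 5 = 1845 / 208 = 8.87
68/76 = 17/19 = 0.89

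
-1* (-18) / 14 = 9 / 7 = 1.29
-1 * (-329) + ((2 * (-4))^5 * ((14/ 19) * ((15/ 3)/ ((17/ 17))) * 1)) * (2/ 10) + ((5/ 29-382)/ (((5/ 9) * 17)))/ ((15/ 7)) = -5581492952/ 234175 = -23834.71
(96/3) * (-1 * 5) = -160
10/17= 0.59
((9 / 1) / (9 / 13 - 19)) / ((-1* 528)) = 39 / 41888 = 0.00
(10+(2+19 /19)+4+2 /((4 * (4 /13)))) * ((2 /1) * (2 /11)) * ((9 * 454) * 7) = 2130849 /11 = 193713.55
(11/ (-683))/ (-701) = 11/ 478783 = 0.00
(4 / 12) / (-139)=-1 / 417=-0.00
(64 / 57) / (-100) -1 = -1441 / 1425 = -1.01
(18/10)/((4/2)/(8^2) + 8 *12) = 288/15365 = 0.02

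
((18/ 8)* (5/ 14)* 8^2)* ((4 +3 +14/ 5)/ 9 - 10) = -3208/ 7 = -458.29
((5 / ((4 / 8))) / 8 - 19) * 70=-2485 / 2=-1242.50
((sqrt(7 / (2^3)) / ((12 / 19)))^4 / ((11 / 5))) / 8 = 31928645 / 116785152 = 0.27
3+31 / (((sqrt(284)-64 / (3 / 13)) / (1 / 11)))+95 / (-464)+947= 835826398219 / 880016368-279*sqrt(71) / 3793174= 949.78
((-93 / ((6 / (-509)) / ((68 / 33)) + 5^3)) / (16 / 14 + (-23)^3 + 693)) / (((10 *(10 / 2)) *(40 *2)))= 1877701 / 115815104540000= 0.00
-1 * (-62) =62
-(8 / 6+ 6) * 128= -2816 / 3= -938.67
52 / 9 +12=160 / 9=17.78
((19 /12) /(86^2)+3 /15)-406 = -180077713 /443760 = -405.80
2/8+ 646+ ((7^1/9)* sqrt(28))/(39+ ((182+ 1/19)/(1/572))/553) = 147098* sqrt(7)/21494889+ 2585/4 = 646.27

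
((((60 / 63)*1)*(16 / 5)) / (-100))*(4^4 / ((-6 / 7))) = 9.10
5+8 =13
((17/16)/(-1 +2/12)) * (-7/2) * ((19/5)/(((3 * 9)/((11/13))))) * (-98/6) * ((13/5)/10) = -1218679/540000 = -2.26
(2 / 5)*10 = 4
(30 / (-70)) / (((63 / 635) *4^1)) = -635 / 588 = -1.08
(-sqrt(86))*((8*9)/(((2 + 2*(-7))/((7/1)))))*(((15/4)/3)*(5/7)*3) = 225*sqrt(86)/2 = 1043.28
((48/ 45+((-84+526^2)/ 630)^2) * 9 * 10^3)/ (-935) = -153007115648/ 82467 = -1855373.85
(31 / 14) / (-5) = -31 / 70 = -0.44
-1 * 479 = -479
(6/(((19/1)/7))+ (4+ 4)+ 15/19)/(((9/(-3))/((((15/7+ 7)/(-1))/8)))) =88/21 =4.19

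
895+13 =908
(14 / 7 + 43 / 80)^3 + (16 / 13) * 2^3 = 174286551 / 6656000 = 26.18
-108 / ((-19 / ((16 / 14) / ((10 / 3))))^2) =-15552 / 442225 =-0.04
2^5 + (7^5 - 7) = 16832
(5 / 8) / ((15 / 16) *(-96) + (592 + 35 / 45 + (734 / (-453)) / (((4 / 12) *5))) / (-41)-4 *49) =-1392975 / 669595912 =-0.00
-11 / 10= -1.10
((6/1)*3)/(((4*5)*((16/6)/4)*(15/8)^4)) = 1024/9375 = 0.11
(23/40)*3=69/40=1.72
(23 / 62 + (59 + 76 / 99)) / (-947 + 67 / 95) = -35067445 / 551793924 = -0.06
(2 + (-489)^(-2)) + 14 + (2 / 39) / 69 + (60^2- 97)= 3519.00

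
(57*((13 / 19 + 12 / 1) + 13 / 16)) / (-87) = -4103 / 464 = -8.84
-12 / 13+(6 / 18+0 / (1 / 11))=-23 / 39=-0.59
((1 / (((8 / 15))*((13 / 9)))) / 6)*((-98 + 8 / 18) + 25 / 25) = -4345 / 208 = -20.89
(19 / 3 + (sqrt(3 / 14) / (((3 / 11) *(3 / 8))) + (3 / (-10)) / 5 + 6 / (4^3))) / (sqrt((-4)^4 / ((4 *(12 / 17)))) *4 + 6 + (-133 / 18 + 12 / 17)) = 312664 *sqrt(42) / 950536601 + 162880179 / 54316377200 + 7324416 *sqrt(238) / 950536601 + 79491762 *sqrt(51) / 3394773575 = 0.29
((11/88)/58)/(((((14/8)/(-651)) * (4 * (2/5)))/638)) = -5115/16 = -319.69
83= 83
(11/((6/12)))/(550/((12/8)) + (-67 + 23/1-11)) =6/85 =0.07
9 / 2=4.50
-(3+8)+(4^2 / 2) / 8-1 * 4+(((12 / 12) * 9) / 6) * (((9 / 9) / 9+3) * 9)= 28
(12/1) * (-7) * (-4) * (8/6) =448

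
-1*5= -5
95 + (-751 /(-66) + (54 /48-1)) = 28117 /264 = 106.50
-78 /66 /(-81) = 13 /891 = 0.01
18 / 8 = 9 / 4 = 2.25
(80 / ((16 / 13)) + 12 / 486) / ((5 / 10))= 10534 / 81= 130.05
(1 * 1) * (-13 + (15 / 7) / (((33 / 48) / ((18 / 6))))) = -281 / 77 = -3.65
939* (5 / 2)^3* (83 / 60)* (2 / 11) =649475 / 176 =3690.20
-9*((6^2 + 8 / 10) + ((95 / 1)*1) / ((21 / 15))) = -32967 / 35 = -941.91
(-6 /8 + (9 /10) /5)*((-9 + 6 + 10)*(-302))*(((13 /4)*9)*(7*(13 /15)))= 213823701 /1000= 213823.70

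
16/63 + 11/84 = 97/252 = 0.38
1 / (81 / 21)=7 / 27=0.26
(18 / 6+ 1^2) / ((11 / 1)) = 4 / 11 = 0.36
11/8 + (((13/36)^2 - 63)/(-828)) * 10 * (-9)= -325423/59616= -5.46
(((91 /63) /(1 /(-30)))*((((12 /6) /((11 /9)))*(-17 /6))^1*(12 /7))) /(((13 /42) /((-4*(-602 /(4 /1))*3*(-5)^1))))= -110527200 /11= -10047927.27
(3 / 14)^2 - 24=-4695 / 196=-23.95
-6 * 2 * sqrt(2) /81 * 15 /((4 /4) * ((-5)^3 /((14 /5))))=56 * sqrt(2) /1125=0.07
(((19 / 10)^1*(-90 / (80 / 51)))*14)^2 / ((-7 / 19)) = -10115426853 / 1600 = -6322141.78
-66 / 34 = -33 / 17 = -1.94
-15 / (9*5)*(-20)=20 / 3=6.67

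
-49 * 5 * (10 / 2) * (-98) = 120050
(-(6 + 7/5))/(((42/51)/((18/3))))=-1887/35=-53.91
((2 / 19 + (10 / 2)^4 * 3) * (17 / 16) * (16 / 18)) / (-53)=-605659 / 18126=-33.41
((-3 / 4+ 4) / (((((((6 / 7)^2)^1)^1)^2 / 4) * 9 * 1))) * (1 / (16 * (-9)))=-31213 / 1679616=-0.02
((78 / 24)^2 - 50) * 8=-631 / 2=-315.50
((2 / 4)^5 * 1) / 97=1 / 3104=0.00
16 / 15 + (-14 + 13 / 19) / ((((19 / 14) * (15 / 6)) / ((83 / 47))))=-1492444 / 254505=-5.86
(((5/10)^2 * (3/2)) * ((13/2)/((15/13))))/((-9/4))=-0.94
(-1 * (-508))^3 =131096512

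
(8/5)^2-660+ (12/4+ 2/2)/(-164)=-673901/1025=-657.46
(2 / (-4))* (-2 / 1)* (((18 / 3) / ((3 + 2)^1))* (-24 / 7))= -4.11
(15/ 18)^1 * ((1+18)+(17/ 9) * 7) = 725/ 27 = 26.85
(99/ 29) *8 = 792/ 29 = 27.31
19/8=2.38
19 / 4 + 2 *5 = 59 / 4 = 14.75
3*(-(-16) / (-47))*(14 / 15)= -224 / 235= -0.95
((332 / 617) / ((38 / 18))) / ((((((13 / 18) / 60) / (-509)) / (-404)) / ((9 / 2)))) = 2986180188480 / 152399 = 19594486.76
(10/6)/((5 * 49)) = 1/147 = 0.01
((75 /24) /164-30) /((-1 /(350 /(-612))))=-6883625 /401472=-17.15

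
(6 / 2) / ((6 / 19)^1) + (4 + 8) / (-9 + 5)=13 / 2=6.50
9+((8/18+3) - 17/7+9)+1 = 1261/63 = 20.02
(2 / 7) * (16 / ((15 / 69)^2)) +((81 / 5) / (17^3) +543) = 550027924 / 859775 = 639.73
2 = 2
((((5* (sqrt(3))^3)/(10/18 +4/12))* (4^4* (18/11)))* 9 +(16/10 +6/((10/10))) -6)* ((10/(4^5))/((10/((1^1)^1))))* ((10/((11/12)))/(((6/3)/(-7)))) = -1148175* sqrt(3)/484 -21/352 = -4108.94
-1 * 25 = -25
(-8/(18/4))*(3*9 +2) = -464/9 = -51.56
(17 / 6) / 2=17 / 12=1.42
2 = 2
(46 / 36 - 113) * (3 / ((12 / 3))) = -2011 / 24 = -83.79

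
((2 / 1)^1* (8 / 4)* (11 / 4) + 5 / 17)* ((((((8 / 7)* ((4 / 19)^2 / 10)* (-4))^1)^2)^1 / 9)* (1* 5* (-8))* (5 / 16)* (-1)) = 2097152 / 325672179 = 0.01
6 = 6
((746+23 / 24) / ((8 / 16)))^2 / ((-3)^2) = 321377329 / 1296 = 247976.33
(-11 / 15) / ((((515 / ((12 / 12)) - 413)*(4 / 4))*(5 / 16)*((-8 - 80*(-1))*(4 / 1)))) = -11 / 137700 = -0.00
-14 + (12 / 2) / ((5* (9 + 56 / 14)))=-904 / 65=-13.91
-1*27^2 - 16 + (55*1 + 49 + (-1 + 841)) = 199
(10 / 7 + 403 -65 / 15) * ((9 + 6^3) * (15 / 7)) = 9452250 / 49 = 192903.06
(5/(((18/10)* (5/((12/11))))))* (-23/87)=-460/2871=-0.16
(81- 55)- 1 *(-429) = 455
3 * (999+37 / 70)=209901 / 70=2998.59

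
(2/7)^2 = 4/49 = 0.08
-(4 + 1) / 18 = -5 / 18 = -0.28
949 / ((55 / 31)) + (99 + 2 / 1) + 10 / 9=315316 / 495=637.00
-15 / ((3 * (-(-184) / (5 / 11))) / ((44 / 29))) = -25 / 1334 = -0.02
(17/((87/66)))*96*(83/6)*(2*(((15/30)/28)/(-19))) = -32.19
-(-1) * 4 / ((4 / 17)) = 17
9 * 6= 54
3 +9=12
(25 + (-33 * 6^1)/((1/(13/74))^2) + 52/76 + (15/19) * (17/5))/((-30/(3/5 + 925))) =-1339682201/1950825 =-686.73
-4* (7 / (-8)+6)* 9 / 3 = -123 / 2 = -61.50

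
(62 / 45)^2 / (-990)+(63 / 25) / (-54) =-97399 / 2004750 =-0.05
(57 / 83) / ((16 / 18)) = 513 / 664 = 0.77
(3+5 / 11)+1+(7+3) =159 / 11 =14.45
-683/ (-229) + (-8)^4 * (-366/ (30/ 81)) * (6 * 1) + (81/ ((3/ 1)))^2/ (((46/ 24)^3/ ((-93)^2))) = -325858430313823/ 13931215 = -23390524.83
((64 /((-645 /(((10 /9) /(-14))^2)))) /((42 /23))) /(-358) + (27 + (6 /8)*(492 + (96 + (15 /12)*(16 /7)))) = 904842473107 /1924611759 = 470.14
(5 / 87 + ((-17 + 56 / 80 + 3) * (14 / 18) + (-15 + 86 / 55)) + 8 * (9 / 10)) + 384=2110051 / 5742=367.48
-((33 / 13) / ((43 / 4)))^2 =-17424 / 312481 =-0.06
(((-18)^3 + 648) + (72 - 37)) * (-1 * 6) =30894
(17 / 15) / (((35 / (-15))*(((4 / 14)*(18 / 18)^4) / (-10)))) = 17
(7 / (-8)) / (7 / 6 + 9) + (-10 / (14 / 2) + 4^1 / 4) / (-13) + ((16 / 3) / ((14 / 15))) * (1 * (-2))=-254939 / 22204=-11.48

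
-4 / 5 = -0.80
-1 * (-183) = 183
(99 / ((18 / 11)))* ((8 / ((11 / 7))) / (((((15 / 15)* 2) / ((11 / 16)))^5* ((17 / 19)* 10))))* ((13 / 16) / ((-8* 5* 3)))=-3063028969 / 2738041651200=-0.00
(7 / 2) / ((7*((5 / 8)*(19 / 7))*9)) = 28 / 855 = 0.03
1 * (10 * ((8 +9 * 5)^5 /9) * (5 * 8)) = 167278197200 /9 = 18586466355.56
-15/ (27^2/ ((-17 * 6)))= 170/ 81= 2.10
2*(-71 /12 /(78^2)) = -71 /36504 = -0.00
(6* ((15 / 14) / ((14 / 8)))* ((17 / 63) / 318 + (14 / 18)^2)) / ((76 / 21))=0.61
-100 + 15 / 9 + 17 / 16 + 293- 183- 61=-48.27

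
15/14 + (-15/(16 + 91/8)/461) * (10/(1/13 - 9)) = 14657255/13663118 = 1.07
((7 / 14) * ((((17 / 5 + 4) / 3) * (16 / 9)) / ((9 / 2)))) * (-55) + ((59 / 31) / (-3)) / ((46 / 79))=-27.89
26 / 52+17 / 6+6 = 9.33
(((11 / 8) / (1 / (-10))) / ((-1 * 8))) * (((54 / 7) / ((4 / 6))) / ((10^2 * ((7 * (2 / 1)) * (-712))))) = -891 / 44656640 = -0.00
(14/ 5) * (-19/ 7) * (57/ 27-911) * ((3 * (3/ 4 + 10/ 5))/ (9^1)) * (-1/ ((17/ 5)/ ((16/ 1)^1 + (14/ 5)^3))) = -811043728/ 11475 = -70679.19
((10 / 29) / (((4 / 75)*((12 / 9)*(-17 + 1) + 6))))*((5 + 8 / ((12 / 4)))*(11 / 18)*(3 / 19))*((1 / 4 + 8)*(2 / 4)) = -45375 / 35264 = -1.29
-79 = -79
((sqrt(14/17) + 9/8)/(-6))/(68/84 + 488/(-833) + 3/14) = -7497/17512-49*sqrt(238)/2189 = -0.77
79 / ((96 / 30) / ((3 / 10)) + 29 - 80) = -237 / 121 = -1.96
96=96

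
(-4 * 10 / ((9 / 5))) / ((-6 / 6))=200 / 9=22.22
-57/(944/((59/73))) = -57/1168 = -0.05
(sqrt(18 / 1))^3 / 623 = 54* sqrt(2) / 623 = 0.12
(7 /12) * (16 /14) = 2 /3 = 0.67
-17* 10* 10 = -1700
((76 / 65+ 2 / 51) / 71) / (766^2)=2003 / 69050912970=0.00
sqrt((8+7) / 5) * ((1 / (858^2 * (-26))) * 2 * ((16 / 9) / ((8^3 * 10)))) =-sqrt(3) / 27561980160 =-0.00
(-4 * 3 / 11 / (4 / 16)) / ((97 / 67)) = -3216 / 1067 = -3.01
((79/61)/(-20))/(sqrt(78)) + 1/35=1/35 - 79 * sqrt(78)/95160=0.02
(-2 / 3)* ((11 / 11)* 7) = -14 / 3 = -4.67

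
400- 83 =317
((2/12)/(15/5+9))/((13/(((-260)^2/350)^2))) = 17576/441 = 39.85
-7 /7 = -1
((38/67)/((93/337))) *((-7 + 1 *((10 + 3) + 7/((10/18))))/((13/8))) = 102448/4355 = 23.52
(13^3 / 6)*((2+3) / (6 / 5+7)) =54925 / 246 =223.27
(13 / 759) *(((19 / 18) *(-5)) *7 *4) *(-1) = 17290 / 6831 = 2.53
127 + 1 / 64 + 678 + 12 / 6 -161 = 41345 / 64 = 646.02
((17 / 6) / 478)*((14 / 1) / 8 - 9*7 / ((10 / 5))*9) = -19159 / 11472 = -1.67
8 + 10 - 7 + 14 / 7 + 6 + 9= 28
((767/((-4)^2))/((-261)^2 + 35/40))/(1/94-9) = -2773/35423375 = -0.00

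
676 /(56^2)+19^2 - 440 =-61767 /784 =-78.78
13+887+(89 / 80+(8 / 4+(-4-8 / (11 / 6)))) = 787379 / 880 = 894.75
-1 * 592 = -592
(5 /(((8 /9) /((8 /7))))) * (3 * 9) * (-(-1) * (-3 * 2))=-7290 /7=-1041.43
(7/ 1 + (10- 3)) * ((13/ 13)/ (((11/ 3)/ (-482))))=-1840.36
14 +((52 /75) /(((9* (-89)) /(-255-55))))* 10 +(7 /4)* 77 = 1455577 /9612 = 151.43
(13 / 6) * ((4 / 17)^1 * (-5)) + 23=1043 / 51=20.45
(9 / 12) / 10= 3 / 40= 0.08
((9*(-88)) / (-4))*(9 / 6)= 297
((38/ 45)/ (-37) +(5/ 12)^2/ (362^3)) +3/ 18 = 181782144721/ 1263746401920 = 0.14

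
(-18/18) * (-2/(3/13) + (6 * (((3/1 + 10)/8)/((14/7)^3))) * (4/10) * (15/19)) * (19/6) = 7553/288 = 26.23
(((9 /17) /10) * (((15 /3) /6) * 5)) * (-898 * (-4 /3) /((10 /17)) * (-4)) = -1796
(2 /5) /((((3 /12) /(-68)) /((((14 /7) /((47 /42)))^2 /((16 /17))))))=-4078368 /11045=-369.25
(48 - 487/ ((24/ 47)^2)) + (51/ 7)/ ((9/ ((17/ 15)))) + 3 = -36605749/ 20160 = -1815.76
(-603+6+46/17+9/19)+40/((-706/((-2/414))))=-14015303624/23601933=-593.82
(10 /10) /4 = 1 /4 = 0.25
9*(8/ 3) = 24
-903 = -903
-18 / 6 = -3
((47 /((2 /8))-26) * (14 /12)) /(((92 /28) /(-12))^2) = 1333584 /529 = 2520.95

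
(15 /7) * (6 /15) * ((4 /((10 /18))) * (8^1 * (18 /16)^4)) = 79.08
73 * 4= 292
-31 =-31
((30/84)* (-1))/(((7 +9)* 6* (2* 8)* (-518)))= 5/11139072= 0.00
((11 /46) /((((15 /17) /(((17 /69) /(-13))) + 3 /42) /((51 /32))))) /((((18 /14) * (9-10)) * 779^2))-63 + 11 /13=-62.15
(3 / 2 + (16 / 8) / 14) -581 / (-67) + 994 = 942047 / 938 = 1004.31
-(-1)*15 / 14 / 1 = 15 / 14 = 1.07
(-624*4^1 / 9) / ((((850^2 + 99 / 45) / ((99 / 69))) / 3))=-137280 / 83087753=-0.00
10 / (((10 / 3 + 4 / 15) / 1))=25 / 9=2.78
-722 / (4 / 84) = -15162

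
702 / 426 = 117 / 71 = 1.65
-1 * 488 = -488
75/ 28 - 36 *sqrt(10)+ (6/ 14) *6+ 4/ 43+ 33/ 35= 37841/ 6020 - 36 *sqrt(10)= -107.56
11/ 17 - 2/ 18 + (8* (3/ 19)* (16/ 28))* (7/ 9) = 3190/ 2907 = 1.10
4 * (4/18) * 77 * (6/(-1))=-1232/3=-410.67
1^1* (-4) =-4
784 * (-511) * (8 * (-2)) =6409984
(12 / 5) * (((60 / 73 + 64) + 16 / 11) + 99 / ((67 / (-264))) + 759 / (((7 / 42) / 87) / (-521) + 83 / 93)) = 511653054445992 / 404812228051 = 1263.93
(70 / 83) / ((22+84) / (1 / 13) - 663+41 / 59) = 2065 / 1752379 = 0.00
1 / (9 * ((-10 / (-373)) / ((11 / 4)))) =4103 / 360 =11.40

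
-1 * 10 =-10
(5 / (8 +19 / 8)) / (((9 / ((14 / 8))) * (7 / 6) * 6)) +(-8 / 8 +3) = 1504 / 747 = 2.01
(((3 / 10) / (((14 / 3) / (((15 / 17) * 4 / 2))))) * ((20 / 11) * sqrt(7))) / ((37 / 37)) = 0.55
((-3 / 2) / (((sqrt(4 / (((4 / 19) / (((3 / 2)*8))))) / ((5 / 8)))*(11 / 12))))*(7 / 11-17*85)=29790*sqrt(57) / 2299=97.83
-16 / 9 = -1.78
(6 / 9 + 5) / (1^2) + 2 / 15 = 29 / 5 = 5.80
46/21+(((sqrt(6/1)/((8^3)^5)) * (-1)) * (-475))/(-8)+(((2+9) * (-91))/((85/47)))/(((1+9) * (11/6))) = -249901/8925 - 475 * sqrt(6)/281474976710656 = -28.00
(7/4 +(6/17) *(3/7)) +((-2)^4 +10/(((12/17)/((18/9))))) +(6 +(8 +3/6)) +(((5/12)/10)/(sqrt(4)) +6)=381307/5712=66.76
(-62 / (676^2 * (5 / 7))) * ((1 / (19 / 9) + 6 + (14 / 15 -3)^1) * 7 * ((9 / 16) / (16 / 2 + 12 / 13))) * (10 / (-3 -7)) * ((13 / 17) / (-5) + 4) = 233951823 / 164634392000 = 0.00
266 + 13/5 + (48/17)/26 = 296923/1105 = 268.71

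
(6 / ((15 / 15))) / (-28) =-3 / 14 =-0.21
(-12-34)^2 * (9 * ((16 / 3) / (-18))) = -16928 / 3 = -5642.67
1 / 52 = 0.02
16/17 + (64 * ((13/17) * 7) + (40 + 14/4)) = 13159/34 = 387.03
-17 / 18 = -0.94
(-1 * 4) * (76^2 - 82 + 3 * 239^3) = -163845804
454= 454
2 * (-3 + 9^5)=118092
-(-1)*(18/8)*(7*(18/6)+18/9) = 51.75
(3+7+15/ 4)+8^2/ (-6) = 37/ 12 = 3.08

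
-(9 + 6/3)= -11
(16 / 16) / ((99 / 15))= 5 / 33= 0.15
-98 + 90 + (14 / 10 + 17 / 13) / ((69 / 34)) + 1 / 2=-55307 / 8970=-6.17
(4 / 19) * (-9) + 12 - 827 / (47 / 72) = -1122312 / 893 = -1256.79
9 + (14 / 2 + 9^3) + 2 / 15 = 11177 / 15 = 745.13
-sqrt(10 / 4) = -sqrt(10) / 2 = -1.58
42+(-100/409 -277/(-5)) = 198683/2045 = 97.16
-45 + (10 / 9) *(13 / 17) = -6755 / 153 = -44.15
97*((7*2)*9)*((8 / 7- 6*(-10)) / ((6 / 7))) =871836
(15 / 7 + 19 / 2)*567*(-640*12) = -50699520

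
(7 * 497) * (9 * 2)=62622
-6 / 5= -1.20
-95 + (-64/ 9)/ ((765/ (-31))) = -652091/ 6885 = -94.71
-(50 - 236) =186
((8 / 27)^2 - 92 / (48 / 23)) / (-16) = 128291 / 46656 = 2.75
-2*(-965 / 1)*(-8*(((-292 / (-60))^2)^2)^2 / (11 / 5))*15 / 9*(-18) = 66251951981.22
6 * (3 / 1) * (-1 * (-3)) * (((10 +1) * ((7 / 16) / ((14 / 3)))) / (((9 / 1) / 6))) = 297 / 8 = 37.12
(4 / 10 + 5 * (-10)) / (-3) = 16.53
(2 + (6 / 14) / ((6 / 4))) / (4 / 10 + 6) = 5 / 14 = 0.36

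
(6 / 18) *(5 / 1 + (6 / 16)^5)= 164083 / 98304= 1.67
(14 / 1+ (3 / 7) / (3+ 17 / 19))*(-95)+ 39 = -674153 / 518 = -1301.45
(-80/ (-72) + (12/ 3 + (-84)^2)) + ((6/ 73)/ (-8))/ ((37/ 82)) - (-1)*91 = 347720231/ 48618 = 7152.09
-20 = -20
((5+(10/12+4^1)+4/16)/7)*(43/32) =5203/2688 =1.94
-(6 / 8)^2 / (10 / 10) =-9 / 16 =-0.56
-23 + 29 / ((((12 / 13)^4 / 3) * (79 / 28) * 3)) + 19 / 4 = -1676149 / 409536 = -4.09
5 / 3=1.67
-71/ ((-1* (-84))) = -71/ 84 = -0.85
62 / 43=1.44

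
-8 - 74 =-82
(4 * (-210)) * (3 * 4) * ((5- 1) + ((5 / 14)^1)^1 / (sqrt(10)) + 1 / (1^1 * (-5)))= -38304- 360 * sqrt(10)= -39442.42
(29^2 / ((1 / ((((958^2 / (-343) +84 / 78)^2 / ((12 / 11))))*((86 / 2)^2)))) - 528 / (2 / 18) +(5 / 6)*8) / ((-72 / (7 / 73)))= -608225576415444006559 / 44787159144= -13580356245.86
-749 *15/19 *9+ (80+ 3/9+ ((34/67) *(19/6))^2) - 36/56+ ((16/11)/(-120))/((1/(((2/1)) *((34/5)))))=-15485160002567/2955333150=-5239.73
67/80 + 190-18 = 13827/80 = 172.84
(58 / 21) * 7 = 58 / 3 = 19.33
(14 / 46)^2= 49 / 529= 0.09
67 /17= 3.94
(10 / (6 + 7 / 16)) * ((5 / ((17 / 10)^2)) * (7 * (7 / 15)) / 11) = 784000 / 982311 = 0.80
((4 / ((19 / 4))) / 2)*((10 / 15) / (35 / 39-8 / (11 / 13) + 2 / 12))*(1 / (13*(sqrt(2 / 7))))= -176*sqrt(14) / 136781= -0.00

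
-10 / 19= -0.53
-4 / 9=-0.44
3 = 3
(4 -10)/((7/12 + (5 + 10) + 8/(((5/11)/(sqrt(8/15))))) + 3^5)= -27927000/1200602429 + 253440 * sqrt(30)/1200602429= -0.02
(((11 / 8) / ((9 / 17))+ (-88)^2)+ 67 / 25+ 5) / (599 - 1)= 13957699 / 1076400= 12.97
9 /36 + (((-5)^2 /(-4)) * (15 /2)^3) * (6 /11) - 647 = -366953 /176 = -2084.96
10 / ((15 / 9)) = 6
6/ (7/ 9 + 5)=27/ 26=1.04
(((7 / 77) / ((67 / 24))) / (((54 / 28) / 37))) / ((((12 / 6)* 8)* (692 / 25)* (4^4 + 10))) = 925 / 174421368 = 0.00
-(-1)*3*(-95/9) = -31.67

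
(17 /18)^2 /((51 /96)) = 136 /81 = 1.68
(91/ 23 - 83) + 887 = 18583/ 23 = 807.96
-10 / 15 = -2 / 3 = -0.67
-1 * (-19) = 19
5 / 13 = 0.38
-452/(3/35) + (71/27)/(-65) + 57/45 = -9252548/1755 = -5272.11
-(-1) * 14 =14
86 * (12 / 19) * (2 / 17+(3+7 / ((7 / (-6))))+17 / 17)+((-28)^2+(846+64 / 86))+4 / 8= 42472637 / 27778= 1529.00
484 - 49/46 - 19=21341/46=463.93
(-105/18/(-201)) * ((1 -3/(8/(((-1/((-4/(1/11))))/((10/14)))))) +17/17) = 24493/424512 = 0.06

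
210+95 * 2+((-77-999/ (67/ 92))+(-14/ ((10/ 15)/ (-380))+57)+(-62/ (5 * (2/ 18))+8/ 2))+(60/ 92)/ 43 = 2279663871/ 331315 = 6880.65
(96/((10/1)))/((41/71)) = 3408/205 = 16.62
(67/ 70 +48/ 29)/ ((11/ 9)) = 47727/ 22330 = 2.14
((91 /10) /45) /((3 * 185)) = 91 /249750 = 0.00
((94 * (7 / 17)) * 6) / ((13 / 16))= 63168 / 221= 285.83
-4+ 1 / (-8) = -33 / 8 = -4.12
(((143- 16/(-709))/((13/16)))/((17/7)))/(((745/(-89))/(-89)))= 770.64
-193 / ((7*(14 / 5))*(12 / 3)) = -965 / 392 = -2.46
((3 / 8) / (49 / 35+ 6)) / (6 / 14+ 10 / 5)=105 / 5032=0.02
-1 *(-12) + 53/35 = 473/35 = 13.51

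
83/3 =27.67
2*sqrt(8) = 4*sqrt(2) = 5.66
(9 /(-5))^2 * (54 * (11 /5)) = 384.91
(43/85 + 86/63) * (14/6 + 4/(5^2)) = 110209/23625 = 4.66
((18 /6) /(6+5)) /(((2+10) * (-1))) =-1 /44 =-0.02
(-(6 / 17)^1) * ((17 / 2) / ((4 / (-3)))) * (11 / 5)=99 / 20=4.95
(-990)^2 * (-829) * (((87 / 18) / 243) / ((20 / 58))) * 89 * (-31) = 1163744392855 / 9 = 129304932539.44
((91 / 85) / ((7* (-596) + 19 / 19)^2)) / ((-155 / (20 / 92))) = -91 / 1054359790805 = -0.00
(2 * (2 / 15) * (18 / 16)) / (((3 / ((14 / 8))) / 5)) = 7 / 8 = 0.88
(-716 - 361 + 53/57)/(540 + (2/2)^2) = -61336/30837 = -1.99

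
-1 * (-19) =19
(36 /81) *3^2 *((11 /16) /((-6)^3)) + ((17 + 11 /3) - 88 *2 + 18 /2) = -126443 /864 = -146.35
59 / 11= 5.36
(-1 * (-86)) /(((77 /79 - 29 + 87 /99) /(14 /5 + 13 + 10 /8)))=-38226441 /707710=-54.01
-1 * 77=-77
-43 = -43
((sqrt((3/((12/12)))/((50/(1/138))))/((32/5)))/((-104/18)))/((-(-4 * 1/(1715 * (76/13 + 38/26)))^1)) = -1466325 * sqrt(23)/3980288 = -1.77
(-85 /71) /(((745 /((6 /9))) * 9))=-34 /285633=-0.00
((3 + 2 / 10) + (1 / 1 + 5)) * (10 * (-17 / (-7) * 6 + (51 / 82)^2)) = 16193265 / 11767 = 1376.16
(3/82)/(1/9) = 27/82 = 0.33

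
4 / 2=2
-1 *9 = -9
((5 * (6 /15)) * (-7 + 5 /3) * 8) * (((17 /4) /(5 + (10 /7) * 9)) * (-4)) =30464 /375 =81.24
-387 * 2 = -774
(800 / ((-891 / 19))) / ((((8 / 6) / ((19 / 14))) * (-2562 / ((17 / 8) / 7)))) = 153425 / 74569572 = 0.00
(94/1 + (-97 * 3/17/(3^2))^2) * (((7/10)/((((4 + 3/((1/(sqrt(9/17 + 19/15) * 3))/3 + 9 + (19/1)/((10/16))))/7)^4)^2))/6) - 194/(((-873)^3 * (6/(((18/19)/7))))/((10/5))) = 350965239058281916785555285865627013489198060374269183881402475198287954198455 * sqrt(116790)/442727976257556116093836286070868175197191012500169817547136343940165548918102296 + 1546467721338821953477633692600597505033613341371710150041541045137678566922797248451305680853/1795052214627477321277190167891932958752655142361747029707669445248519965639071326860338880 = 861.79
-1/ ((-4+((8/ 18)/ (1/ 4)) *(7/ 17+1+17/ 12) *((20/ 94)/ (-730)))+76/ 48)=6299316/ 15232579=0.41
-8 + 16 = 8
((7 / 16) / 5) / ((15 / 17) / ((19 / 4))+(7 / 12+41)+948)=6783 / 76726900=0.00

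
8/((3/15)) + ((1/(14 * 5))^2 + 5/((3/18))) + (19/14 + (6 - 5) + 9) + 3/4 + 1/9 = 1812917/22050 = 82.22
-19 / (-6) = 19 / 6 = 3.17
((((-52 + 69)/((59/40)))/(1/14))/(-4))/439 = -2380/25901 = -0.09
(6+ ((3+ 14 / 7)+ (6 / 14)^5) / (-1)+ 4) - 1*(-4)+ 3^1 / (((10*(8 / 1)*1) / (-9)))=11627811 / 1344560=8.65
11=11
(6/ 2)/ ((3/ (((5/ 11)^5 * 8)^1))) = 25000/ 161051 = 0.16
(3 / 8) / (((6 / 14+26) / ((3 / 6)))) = 0.01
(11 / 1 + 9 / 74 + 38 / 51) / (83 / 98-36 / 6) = -2.30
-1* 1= -1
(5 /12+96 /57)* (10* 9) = 7185 /38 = 189.08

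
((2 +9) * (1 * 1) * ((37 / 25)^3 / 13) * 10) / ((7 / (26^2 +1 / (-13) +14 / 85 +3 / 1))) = 836211331472 / 314234375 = 2661.11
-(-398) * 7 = 2786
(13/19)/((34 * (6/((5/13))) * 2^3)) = 5/31008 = 0.00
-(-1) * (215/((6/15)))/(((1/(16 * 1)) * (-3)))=-8600/3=-2866.67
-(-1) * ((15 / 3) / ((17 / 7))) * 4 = 140 / 17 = 8.24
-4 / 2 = -2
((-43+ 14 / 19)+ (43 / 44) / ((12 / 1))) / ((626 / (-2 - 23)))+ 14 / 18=46390933 / 18840096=2.46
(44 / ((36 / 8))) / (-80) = -11 / 90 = -0.12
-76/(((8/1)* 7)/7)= -19/2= -9.50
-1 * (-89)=89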